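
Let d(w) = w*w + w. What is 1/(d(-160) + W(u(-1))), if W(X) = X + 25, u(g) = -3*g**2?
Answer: 1/25462 ≈ 3.9274e-5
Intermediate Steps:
W(X) = 25 + X
d(w) = w + w**2 (d(w) = w**2 + w = w + w**2)
1/(d(-160) + W(u(-1))) = 1/(-160*(1 - 160) + (25 - 3*(-1)**2)) = 1/(-160*(-159) + (25 - 3*1)) = 1/(25440 + (25 - 3)) = 1/(25440 + 22) = 1/25462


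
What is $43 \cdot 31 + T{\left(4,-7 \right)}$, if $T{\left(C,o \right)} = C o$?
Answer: $1305$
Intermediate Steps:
$43 \cdot 31 + T{\left(4,-7 \right)} = 43 \cdot 31 + 4 \left(-7\right) = 1333 - 28 = 1305$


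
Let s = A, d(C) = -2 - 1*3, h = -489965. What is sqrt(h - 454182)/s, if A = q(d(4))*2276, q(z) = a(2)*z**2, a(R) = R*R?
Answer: I*sqrt(944147)/227600 ≈ 0.0042692*I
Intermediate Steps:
d(C) = -5 (d(C) = -2 - 3 = -5)
a(R) = R**2
q(z) = 4*z**2 (q(z) = 2**2*z**2 = 4*z**2)
A = 227600 (A = (4*(-5)**2)*2276 = (4*25)*2276 = 100*2276 = 227600)
s = 227600
sqrt(h - 454182)/s = sqrt(-489965 - 454182)/227600 = sqrt(-944147)*(1/227600) = (I*sqrt(944147))*(1/227600) = I*sqrt(944147)/227600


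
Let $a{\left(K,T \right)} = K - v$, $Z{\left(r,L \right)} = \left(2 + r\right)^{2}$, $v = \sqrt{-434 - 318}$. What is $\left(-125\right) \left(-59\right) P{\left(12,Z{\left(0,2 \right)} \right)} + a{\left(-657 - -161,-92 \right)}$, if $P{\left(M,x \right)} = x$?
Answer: $29004 - 4 i \sqrt{47} \approx 29004.0 - 27.423 i$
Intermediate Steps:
$v = 4 i \sqrt{47}$ ($v = \sqrt{-752} = 4 i \sqrt{47} \approx 27.423 i$)
$a{\left(K,T \right)} = K - 4 i \sqrt{47}$
$\left(-125\right) \left(-59\right) P{\left(12,Z{\left(0,2 \right)} \right)} + a{\left(-657 - -161,-92 \right)} = \left(-125\right) \left(-59\right) \left(2 + 0\right)^{2} - \left(496 + 4 i \sqrt{47}\right) = 7375 \cdot 2^{2} + \left(\left(-657 + 161\right) - 4 i \sqrt{47}\right) = 7375 \cdot 4 - \left(496 + 4 i \sqrt{47}\right) = 29500 - \left(496 + 4 i \sqrt{47}\right) = 29004 - 4 i \sqrt{47}$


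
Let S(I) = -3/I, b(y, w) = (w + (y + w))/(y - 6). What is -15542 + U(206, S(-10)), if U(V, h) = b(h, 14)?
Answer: -886177/57 ≈ -15547.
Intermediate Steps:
b(y, w) = (y + 2*w)/(-6 + y) (b(y, w) = (w + (w + y))/(-6 + y) = (y + 2*w)/(-6 + y))
U(V, h) = (28 + h)/(-6 + h) (U(V, h) = (h + 2*14)/(-6 + h) = (h + 28)/(-6 + h) = (28 + h)/(-6 + h))
-15542 + U(206, S(-10)) = -15542 + (28 - 3/(-10))/(-6 - 3/(-10)) = -15542 + (28 - 3*(-⅒))/(-6 - 3*(-⅒)) = -15542 + (28 + 3/10)/(-6 + 3/10) = -15542 + (283/10)/(-57/10) = -15542 - 10/57*283/10 = -15542 - 283/57 = -886177/57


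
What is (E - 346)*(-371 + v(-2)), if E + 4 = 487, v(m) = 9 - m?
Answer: -49320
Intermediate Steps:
E = 483 (E = -4 + 487 = 483)
(E - 346)*(-371 + v(-2)) = (483 - 346)*(-371 + (9 - 1*(-2))) = 137*(-371 + (9 + 2)) = 137*(-371 + 11) = 137*(-360) = -49320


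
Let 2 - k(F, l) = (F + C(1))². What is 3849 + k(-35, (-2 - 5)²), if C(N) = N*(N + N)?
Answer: 2762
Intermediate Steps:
C(N) = 2*N² (C(N) = N*(2*N) = 2*N²)
k(F, l) = 2 - (2 + F)² (k(F, l) = 2 - (F + 2*1²)² = 2 - (F + 2*1)² = 2 - (F + 2)² = 2 - (2 + F)²)
3849 + k(-35, (-2 - 5)²) = 3849 + (2 - (2 - 35)²) = 3849 + (2 - 1*(-33)²) = 3849 + (2 - 1*1089) = 3849 + (2 - 1089) = 3849 - 1087 = 2762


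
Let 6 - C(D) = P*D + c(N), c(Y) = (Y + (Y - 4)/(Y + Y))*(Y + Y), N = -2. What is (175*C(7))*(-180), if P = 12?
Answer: 2520000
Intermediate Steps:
c(Y) = 2*Y*(Y + (-4 + Y)/(2*Y)) (c(Y) = (Y + (-4 + Y)/((2*Y)))*(2*Y) = (Y + (-4 + Y)*(1/(2*Y)))*(2*Y) = (Y + (-4 + Y)/(2*Y))*(2*Y) = 2*Y*(Y + (-4 + Y)/(2*Y)))
C(D) = 4 - 12*D (C(D) = 6 - (12*D + (-4 - 2 + 2*(-2)²)) = 6 - (12*D + (-4 - 2 + 2*4)) = 6 - (12*D + (-4 - 2 + 8)) = 6 - (12*D + 2) = 6 - (2 + 12*D) = 6 + (-2 - 12*D) = 4 - 12*D)
(175*C(7))*(-180) = (175*(4 - 12*7))*(-180) = (175*(4 - 84))*(-180) = (175*(-80))*(-180) = -14000*(-180) = 2520000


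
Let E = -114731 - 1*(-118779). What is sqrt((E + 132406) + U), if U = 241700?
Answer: sqrt(378154) ≈ 614.94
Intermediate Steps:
E = 4048 (E = -114731 + 118779 = 4048)
sqrt((E + 132406) + U) = sqrt((4048 + 132406) + 241700) = sqrt(136454 + 241700) = sqrt(378154)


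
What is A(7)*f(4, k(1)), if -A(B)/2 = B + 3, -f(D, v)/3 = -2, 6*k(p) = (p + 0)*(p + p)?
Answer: -120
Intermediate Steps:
k(p) = p²/3 (k(p) = ((p + 0)*(p + p))/6 = (p*(2*p))/6 = (2*p²)/6 = p²/3)
f(D, v) = 6 (f(D, v) = -3*(-2) = 6)
A(B) = -6 - 2*B (A(B) = -2*(B + 3) = -2*(3 + B) = -6 - 2*B)
A(7)*f(4, k(1)) = (-6 - 2*7)*6 = (-6 - 14)*6 = -20*6 = -120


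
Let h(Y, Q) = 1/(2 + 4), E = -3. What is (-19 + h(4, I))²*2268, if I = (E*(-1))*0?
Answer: 804447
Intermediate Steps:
I = 0 (I = -3*(-1)*0 = 3*0 = 0)
h(Y, Q) = ⅙ (h(Y, Q) = 1/6 = ⅙)
(-19 + h(4, I))²*2268 = (-19 + ⅙)²*2268 = (-113/6)²*2268 = (12769/36)*2268 = 804447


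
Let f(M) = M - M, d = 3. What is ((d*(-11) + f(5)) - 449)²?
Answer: 232324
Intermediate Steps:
f(M) = 0
((d*(-11) + f(5)) - 449)² = ((3*(-11) + 0) - 449)² = ((-33 + 0) - 449)² = (-33 - 449)² = (-482)² = 232324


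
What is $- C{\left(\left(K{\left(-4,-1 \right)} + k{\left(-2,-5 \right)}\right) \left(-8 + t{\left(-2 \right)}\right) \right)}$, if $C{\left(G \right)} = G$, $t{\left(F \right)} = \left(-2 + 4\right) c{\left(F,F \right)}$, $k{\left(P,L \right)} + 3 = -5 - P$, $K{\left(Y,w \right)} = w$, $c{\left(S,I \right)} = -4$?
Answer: $-112$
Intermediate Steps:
$k{\left(P,L \right)} = -8 - P$ ($k{\left(P,L \right)} = -3 - \left(5 + P\right) = -8 - P$)
$t{\left(F \right)} = -8$ ($t{\left(F \right)} = \left(-2 + 4\right) \left(-4\right) = 2 \left(-4\right) = -8$)
$- C{\left(\left(K{\left(-4,-1 \right)} + k{\left(-2,-5 \right)}\right) \left(-8 + t{\left(-2 \right)}\right) \right)} = - \left(-1 - 6\right) \left(-8 - 8\right) = - \left(-1 + \left(-8 + 2\right)\right) \left(-16\right) = - \left(-1 - 6\right) \left(-16\right) = - \left(-7\right) \left(-16\right) = \left(-1\right) 112 = -112$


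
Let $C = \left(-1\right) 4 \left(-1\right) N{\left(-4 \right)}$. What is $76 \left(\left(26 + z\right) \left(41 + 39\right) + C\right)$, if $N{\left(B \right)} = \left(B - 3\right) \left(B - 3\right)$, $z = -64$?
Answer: $-216144$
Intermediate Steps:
$N{\left(B \right)} = \left(-3 + B\right)^{2}$ ($N{\left(B \right)} = \left(-3 + B\right) \left(-3 + B\right) = \left(-3 + B\right)^{2}$)
$C = 196$ ($C = \left(-1\right) 4 \left(-1\right) \left(-3 - 4\right)^{2} = \left(-4\right) \left(-1\right) \left(-7\right)^{2} = 4 \cdot 49 = 196$)
$76 \left(\left(26 + z\right) \left(41 + 39\right) + C\right) = 76 \left(\left(26 - 64\right) \left(41 + 39\right) + 196\right) = 76 \left(\left(-38\right) 80 + 196\right) = 76 \left(-3040 + 196\right) = 76 \left(-2844\right) = -216144$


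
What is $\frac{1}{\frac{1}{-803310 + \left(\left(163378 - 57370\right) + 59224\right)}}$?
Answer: $-638078$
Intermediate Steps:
$\frac{1}{\frac{1}{-803310 + \left(\left(163378 - 57370\right) + 59224\right)}} = \frac{1}{\frac{1}{-803310 + \left(106008 + 59224\right)}} = \frac{1}{\frac{1}{-803310 + 165232}} = \frac{1}{\frac{1}{-638078}} = \frac{1}{- \frac{1}{638078}} = -638078$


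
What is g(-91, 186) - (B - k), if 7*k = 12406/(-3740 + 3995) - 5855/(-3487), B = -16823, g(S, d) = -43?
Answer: 104488422847/6224295 ≈ 16787.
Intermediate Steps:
k = 44752747/6224295 (k = (12406/(-3740 + 3995) - 5855/(-3487))/7 = (12406/255 - 5855*(-1/3487))/7 = (12406*(1/255) + 5855/3487)/7 = (12406/255 + 5855/3487)/7 = (1/7)*(44752747/889185) = 44752747/6224295 ≈ 7.1900)
g(-91, 186) - (B - k) = -43 - (-16823 - 1*44752747/6224295) = -43 - (-16823 - 44752747/6224295) = -43 - 1*(-104756067532/6224295) = -43 + 104756067532/6224295 = 104488422847/6224295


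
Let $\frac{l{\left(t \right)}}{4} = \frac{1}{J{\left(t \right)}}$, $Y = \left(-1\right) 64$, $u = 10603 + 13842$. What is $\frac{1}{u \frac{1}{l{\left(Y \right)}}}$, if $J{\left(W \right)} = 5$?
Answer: $\frac{4}{122225} \approx 3.2727 \cdot 10^{-5}$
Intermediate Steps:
$u = 24445$
$Y = -64$
$l{\left(t \right)} = \frac{4}{5}$
$\frac{1}{u \frac{1}{l{\left(Y \right)}}} = \frac{1}{24445 \frac{1}{\frac{4}{5}}} = \frac{1}{24445 \cdot \frac{5}{4}} = \frac{1}{\frac{122225}{4}} = \frac{4}{122225}$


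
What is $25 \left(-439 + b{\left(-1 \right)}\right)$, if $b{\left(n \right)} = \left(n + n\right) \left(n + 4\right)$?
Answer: $-11125$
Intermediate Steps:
$b{\left(n \right)} = 2 n \left(4 + n\right)$
$25 \left(-439 + b{\left(-1 \right)}\right) = 25 \left(-439 + 2 \left(-1\right) \left(4 - 1\right)\right) = 25 \left(-439 + 2 \left(-1\right) 3\right) = 25 \left(-439 - 6\right) = 25 \left(-445\right) = -11125$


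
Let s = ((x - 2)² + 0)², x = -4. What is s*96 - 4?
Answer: 124412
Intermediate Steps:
s = 1296 (s = ((-4 - 2)² + 0)² = ((-6)² + 0)² = (36 + 0)² = 36² = 1296)
s*96 - 4 = 1296*96 - 4 = 124416 - 4 = 124412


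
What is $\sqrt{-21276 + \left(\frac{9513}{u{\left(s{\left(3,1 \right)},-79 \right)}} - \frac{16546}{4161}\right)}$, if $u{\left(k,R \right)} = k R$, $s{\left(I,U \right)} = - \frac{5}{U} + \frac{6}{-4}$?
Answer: $\frac{2 i \sqrt{97066466440397454}}{4273347} \approx 145.81 i$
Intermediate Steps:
$s{\left(I,U \right)} = - \frac{3}{2} - \frac{5}{U}$ ($s{\left(I,U \right)} = - \frac{5}{U} + 6 \left(- \frac{1}{4}\right) = - \frac{5}{U} - \frac{3}{2} = - \frac{3}{2} - \frac{5}{U}$)
$u{\left(k,R \right)} = R k$
$\sqrt{-21276 + \left(\frac{9513}{u{\left(s{\left(3,1 \right)},-79 \right)}} - \frac{16546}{4161}\right)} = \sqrt{-21276 + \left(\frac{9513}{\left(-79\right) \left(- \frac{3}{2} - \frac{5}{1}\right)} - \frac{16546}{4161}\right)} = \sqrt{-21276 + \left(\frac{9513}{\left(-79\right) \left(- \frac{3}{2} - 5\right)} - \frac{16546}{4161}\right)} = \sqrt{-21276 - \left(\frac{16546}{4161} - \frac{9513}{\left(-79\right) \left(- \frac{3}{2} - 5\right)}\right)} = \sqrt{-21276 - \left(\frac{16546}{4161} - \frac{9513}{\left(-79\right) \left(- \frac{13}{2}\right)}\right)} = \sqrt{-21276 - \left(\frac{16546}{4161} - \frac{9513}{\frac{1027}{2}}\right)} = \sqrt{-21276 + \left(9513 \cdot \frac{2}{1027} - \frac{16546}{4161}\right)} = \sqrt{-21276 + \left(\frac{19026}{1027} - \frac{16546}{4161}\right)} = \sqrt{-21276 + \frac{62174444}{4273347}} = \sqrt{- \frac{90857556328}{4273347}} = \frac{2 i \sqrt{97066466440397454}}{4273347}$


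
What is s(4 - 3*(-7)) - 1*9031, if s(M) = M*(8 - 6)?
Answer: -8981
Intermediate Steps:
s(M) = 2*M (s(M) = M*2 = 2*M)
s(4 - 3*(-7)) - 1*9031 = 2*(4 - 3*(-7)) - 1*9031 = 2*(4 + 21) - 9031 = 2*25 - 9031 = 50 - 9031 = -8981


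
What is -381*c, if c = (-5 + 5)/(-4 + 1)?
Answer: 0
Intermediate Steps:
c = 0 (c = 0/(-3) = 0*(-⅓) = 0)
-381*c = -381*0 = 0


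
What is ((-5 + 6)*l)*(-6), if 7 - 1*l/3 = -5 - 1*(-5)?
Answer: -126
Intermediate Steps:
l = 21 (l = 21 - 3*(-5 - 1*(-5)) = 21 - 3*(-5 + 5) = 21 - 3*0 = 21 + 0 = 21)
((-5 + 6)*l)*(-6) = ((-5 + 6)*21)*(-6) = (1*21)*(-6) = 21*(-6) = -126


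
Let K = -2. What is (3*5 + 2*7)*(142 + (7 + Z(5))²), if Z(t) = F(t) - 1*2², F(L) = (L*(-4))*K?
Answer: 57739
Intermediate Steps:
F(L) = 8*L (F(L) = (L*(-4))*(-2) = -4*L*(-2) = 8*L)
Z(t) = -4 + 8*t (Z(t) = 8*t - 1*2² = 8*t - 1*4 = 8*t - 4 = -4 + 8*t)
(3*5 + 2*7)*(142 + (7 + Z(5))²) = (3*5 + 2*7)*(142 + (7 + (-4 + 8*5))²) = (15 + 14)*(142 + (7 + (-4 + 40))²) = 29*(142 + (7 + 36)²) = 29*(142 + 43²) = 29*(142 + 1849) = 29*1991 = 57739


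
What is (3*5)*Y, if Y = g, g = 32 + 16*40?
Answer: 10080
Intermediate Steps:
g = 672 (g = 32 + 640 = 672)
Y = 672
(3*5)*Y = (3*5)*672 = 15*672 = 10080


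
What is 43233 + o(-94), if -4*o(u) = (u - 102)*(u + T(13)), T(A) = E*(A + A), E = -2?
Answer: 36079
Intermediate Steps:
T(A) = -4*A (T(A) = -2*(A + A) = -4*A)
o(u) = -(-102 + u)*(-52 + u)/4 (o(u) = -(u - 102)*(u - 4*13)/4 = -(-102 + u)*(u - 52)/4 = -(-102 + u)*(-52 + u)/4)
43233 + o(-94) = 43233 + (-1326 - ¼*(-94)² + (77/2)*(-94)) = 43233 + (-1326 - ¼*8836 - 3619) = 43233 + (-1326 - 2209 - 3619) = 43233 - 7154 = 36079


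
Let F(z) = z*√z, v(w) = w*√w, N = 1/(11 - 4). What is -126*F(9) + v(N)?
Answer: -3402 + √7/49 ≈ -3401.9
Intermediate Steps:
N = ⅐ (N = 1/7 = ⅐ ≈ 0.14286)
v(w) = w^(3/2)
F(z) = z^(3/2)
-126*F(9) + v(N) = -126*9^(3/2) + (⅐)^(3/2) = -126*27 + √7/49 = -3402 + √7/49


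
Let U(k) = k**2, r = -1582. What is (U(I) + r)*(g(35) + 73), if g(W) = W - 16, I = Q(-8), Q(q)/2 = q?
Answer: -121992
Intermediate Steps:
Q(q) = 2*q
I = -16 (I = 2*(-8) = -16)
g(W) = -16 + W
(U(I) + r)*(g(35) + 73) = ((-16)**2 - 1582)*((-16 + 35) + 73) = (256 - 1582)*(19 + 73) = -1326*92 = -121992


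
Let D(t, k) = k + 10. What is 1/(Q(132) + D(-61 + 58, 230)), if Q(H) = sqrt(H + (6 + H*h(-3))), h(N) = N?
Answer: 40/9643 - I*sqrt(258)/57858 ≈ 0.0041481 - 0.00027762*I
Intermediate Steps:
D(t, k) = 10 + k
Q(H) = sqrt(6 - 2*H) (Q(H) = sqrt(H + (6 + H*(-3))) = sqrt(H + (6 - 3*H)) = sqrt(6 - 2*H))
1/(Q(132) + D(-61 + 58, 230)) = 1/(sqrt(6 - 2*132) + (10 + 230)) = 1/(sqrt(6 - 264) + 240) = 1/(sqrt(-258) + 240) = 1/(I*sqrt(258) + 240) = 1/(240 + I*sqrt(258))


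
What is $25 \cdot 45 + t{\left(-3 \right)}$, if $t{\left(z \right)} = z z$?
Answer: $1134$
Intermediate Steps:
$t{\left(z \right)} = z^{2}$
$25 \cdot 45 + t{\left(-3 \right)} = 25 \cdot 45 + \left(-3\right)^{2} = 1125 + 9 = 1134$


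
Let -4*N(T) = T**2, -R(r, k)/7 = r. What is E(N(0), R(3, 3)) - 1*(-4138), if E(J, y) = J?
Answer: 4138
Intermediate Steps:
R(r, k) = -7*r
N(T) = -T**2/4
E(N(0), R(3, 3)) - 1*(-4138) = -1/4*0**2 - 1*(-4138) = -1/4*0 + 4138 = 0 + 4138 = 4138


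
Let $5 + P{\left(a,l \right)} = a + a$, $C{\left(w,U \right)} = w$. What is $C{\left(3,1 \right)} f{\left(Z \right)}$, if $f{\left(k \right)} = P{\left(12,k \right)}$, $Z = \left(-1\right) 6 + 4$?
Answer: $57$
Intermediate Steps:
$P{\left(a,l \right)} = -5 + 2 a$ ($P{\left(a,l \right)} = -5 + \left(a + a\right) = -5 + 2 a$)
$Z = -2$ ($Z = -6 + 4 = -2$)
$f{\left(k \right)} = 19$ ($f{\left(k \right)} = -5 + 2 \cdot 12 = -5 + 24 = 19$)
$C{\left(3,1 \right)} f{\left(Z \right)} = 3 \cdot 19 = 57$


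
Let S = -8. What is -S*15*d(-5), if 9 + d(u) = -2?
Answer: -1320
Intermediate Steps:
d(u) = -11 (d(u) = -9 - 2 = -11)
-S*15*d(-5) = -(-8*15)*(-11) = -(-120)*(-11) = -1*1320 = -1320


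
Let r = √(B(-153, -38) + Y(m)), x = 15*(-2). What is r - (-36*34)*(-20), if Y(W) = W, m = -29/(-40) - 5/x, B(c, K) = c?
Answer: -24480 + I*√547590/60 ≈ -24480.0 + 12.333*I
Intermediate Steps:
x = -30
m = 107/120 (m = -29/(-40) - 5/(-30) = -29*(-1/40) - 5*(-1/30) = 29/40 + ⅙ = 107/120 ≈ 0.89167)
r = I*√547590/60 (r = √(-153 + 107/120) = √(-18253/120) = I*√547590/60 ≈ 12.333*I)
r - (-36*34)*(-20) = I*√547590/60 - (-36*34)*(-20) = I*√547590/60 - (-1224)*(-20) = I*√547590/60 - 1*24480 = I*√547590/60 - 24480 = -24480 + I*√547590/60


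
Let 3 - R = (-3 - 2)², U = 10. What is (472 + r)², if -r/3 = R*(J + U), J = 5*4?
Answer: 6012304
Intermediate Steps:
J = 20
R = -22 (R = 3 - (-3 - 2)² = 3 - 1*(-5)² = 3 - 1*25 = 3 - 25 = -22)
r = 1980 (r = -(-66)*(20 + 10) = -(-66)*30 = -3*(-660) = 1980)
(472 + r)² = (472 + 1980)² = 2452² = 6012304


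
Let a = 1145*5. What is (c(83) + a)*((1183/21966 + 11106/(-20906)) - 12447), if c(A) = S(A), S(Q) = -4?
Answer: -778620669403105/10933838 ≈ -7.1212e+7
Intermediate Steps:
c(A) = -4
a = 5725
(c(83) + a)*((1183/21966 + 11106/(-20906)) - 12447) = (-4 + 5725)*((1183/21966 + 11106/(-20906)) - 12447) = 5721*((1183*(1/21966) + 11106*(-1/20906)) - 12447) = 5721*((169/3138 - 5553/10453) - 12447) = 5721*(-15658757/32801514 - 12447) = 5721*(-408296103515/32801514) = -778620669403105/10933838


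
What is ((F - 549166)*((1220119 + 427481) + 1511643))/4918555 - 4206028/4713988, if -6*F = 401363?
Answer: -4587387027798830033/11593004623670 ≈ -3.9570e+5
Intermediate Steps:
F = -401363/6 (F = -⅙*401363 = -401363/6 ≈ -66894.)
((F - 549166)*((1220119 + 427481) + 1511643))/4918555 - 4206028/4713988 = ((-401363/6 - 549166)*((1220119 + 427481) + 1511643))/4918555 - 4206028/4713988 = -3696359*(1647600 + 1511643)/6*(1/4918555) - 4206028*1/4713988 = -3696359/6*3159243*(1/4918555) - 1051507/1178497 = -3892565432079/2*1/4918555 - 1051507/1178497 = -3892565432079/9837110 - 1051507/1178497 = -4587387027798830033/11593004623670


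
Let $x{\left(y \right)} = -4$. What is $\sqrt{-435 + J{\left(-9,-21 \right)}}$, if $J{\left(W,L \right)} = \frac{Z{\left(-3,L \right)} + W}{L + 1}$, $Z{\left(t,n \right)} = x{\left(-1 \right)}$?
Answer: $\frac{i \sqrt{43435}}{10} \approx 20.841 i$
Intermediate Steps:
$Z{\left(t,n \right)} = -4$
$J{\left(W,L \right)} = \frac{-4 + W}{1 + L}$ ($J{\left(W,L \right)} = \frac{-4 + W}{L + 1} = \frac{-4 + W}{1 + L}$)
$\sqrt{-435 + J{\left(-9,-21 \right)}} = \sqrt{-435 + \frac{-4 - 9}{1 - 21}} = \sqrt{-435 + \frac{1}{-20} \left(-13\right)} = \sqrt{-435 - - \frac{13}{20}} = \sqrt{-435 + \frac{13}{20}} = \sqrt{- \frac{8687}{20}} = \frac{i \sqrt{43435}}{10}$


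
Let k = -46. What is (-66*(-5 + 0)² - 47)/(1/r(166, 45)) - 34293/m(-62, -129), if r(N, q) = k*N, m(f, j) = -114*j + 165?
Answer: 64234242013/4957 ≈ 1.2958e+7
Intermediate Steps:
m(f, j) = 165 - 114*j
r(N, q) = -46*N
(-66*(-5 + 0)² - 47)/(1/r(166, 45)) - 34293/m(-62, -129) = (-66*(-5 + 0)² - 47)/(1/(-46*166)) - 34293/(165 - 114*(-129)) = (-66*(-5)² - 47)/(1/(-7636)) - 34293/(165 + 14706) = (-66*25 - 47)/(-1/7636) - 34293/14871 = (-1650 - 47)*(-7636) - 34293*1/14871 = -1697*(-7636) - 11431/4957 = 12958292 - 11431/4957 = 64234242013/4957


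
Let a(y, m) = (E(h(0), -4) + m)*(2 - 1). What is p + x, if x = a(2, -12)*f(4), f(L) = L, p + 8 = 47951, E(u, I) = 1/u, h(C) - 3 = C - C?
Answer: 143689/3 ≈ 47896.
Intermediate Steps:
h(C) = 3 (h(C) = 3 + (C - C) = 3 + 0 = 3)
p = 47943 (p = -8 + 47951 = 47943)
a(y, m) = 1/3 + m (a(y, m) = (1/3 + m)*(2 - 1) = (1/3 + m)*1 = 1/3 + m)
x = -140/3 (x = (1/3 - 12)*4 = -35/3*4 = -140/3 ≈ -46.667)
p + x = 47943 - 140/3 = 143689/3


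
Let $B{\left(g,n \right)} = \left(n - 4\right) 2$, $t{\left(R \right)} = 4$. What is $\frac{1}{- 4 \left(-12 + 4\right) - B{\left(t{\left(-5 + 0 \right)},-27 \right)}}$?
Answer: $\frac{1}{94} \approx 0.010638$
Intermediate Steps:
$B{\left(g,n \right)} = -8 + 2 n$ ($B{\left(g,n \right)} = \left(-4 + n\right) 2 = -8 + 2 n$)
$\frac{1}{- 4 \left(-12 + 4\right) - B{\left(t{\left(-5 + 0 \right)},-27 \right)}} = \frac{1}{- 4 \left(-12 + 4\right) - \left(-8 + 2 \left(-27\right)\right)} = \frac{1}{\left(-4\right) \left(-8\right) - \left(-8 - 54\right)} = \frac{1}{32 - -62} = \frac{1}{32 + 62} = \frac{1}{94}$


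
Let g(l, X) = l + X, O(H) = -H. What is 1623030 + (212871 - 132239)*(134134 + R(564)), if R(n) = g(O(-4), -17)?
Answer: 10816067502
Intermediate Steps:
g(l, X) = X + l
R(n) = -13 (R(n) = -17 - 1*(-4) = -17 + 4 = -13)
1623030 + (212871 - 132239)*(134134 + R(564)) = 1623030 + (212871 - 132239)*(134134 - 13) = 1623030 + 80632*134121 = 1623030 + 10814444472 = 10816067502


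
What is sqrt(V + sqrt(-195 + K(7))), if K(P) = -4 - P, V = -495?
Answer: sqrt(-495 + I*sqrt(206)) ≈ 0.3225 + 22.251*I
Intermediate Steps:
sqrt(V + sqrt(-195 + K(7))) = sqrt(-495 + sqrt(-195 + (-4 - 1*7))) = sqrt(-495 + sqrt(-195 + (-4 - 7))) = sqrt(-495 + sqrt(-195 - 11)) = sqrt(-495 + sqrt(-206)) = sqrt(-495 + I*sqrt(206))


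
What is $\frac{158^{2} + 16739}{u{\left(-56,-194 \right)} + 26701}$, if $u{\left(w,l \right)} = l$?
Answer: $\frac{41703}{26507} \approx 1.5733$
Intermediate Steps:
$\frac{158^{2} + 16739}{u{\left(-56,-194 \right)} + 26701} = \frac{158^{2} + 16739}{-194 + 26701} = \frac{24964 + 16739}{26507} = 41703 \cdot \frac{1}{26507} = \frac{41703}{26507}$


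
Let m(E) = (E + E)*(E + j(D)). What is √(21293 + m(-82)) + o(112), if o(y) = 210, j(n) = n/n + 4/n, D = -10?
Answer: 210 + √866065/5 ≈ 396.13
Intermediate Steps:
j(n) = 1 + 4/n
m(E) = 2*E*(⅗ + E) (m(E) = (E + E)*(E + (4 - 10)/(-10)) = (2*E)*(E - ⅒*(-6)) = (2*E)*(E + ⅗) = (2*E)*(⅗ + E) = 2*E*(⅗ + E))
√(21293 + m(-82)) + o(112) = √(21293 + (⅖)*(-82)*(3 + 5*(-82))) + 210 = √(21293 + (⅖)*(-82)*(3 - 410)) + 210 = √(21293 + (⅖)*(-82)*(-407)) + 210 = √(21293 + 66748/5) + 210 = √(173213/5) + 210 = √866065/5 + 210 = 210 + √866065/5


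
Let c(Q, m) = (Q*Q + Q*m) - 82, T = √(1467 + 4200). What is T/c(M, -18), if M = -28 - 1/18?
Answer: 324*√5667/392077 ≈ 0.062209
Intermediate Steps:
M = -505/18 (M = -28 - 1*1/18 = -28 - 1/18 = -505/18 ≈ -28.056)
T = √5667 ≈ 75.279
c(Q, m) = -82 + Q² + Q*m (c(Q, m) = (Q² + Q*m) - 82 = -82 + Q² + Q*m)
T/c(M, -18) = √5667/(-82 + (-505/18)² - 505/18*(-18)) = √5667/(-82 + 255025/324 + 505) = √5667/(392077/324) = √5667*(324/392077) = 324*√5667/392077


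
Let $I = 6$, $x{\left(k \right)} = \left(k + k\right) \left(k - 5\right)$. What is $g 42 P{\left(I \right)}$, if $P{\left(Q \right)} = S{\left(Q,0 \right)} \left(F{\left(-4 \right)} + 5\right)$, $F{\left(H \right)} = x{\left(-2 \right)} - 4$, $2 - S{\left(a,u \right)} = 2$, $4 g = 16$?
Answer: $0$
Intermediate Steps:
$g = 4$ ($g = \frac{1}{4} \cdot 16 = 4$)
$S{\left(a,u \right)} = 0$ ($S{\left(a,u \right)} = 2 - 2 = 0$)
$x{\left(k \right)} = 2 k \left(-5 + k\right)$
$F{\left(H \right)} = 24$ ($F{\left(H \right)} = 2 \left(-2\right) \left(-5 - 2\right) - 4 = 2 \left(-2\right) \left(-7\right) - 4 = 28 - 4 = 24$)
$P{\left(Q \right)} = 0$ ($P{\left(Q \right)} = 0 \left(24 + 5\right) = 0 \cdot 29 = 0$)
$g 42 P{\left(I \right)} = 4 \cdot 42 \cdot 0 = 168 \cdot 0 = 0$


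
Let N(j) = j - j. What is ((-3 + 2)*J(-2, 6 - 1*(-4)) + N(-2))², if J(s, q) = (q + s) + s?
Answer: 36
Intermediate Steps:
N(j) = 0
J(s, q) = q + 2*s
((-3 + 2)*J(-2, 6 - 1*(-4)) + N(-2))² = ((-3 + 2)*((6 - 1*(-4)) + 2*(-2)) + 0)² = (-((6 + 4) - 4) + 0)² = (-(10 - 4) + 0)² = (-1*6 + 0)² = (-6 + 0)² = (-6)² = 36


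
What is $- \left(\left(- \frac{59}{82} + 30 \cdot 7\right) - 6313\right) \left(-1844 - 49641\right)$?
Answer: $- \frac{25768499925}{82} \approx -3.1425 \cdot 10^{8}$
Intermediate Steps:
$- \left(\left(- \frac{59}{82} + 30 \cdot 7\right) - 6313\right) \left(-1844 - 49641\right) = - \left(\left(\left(-59\right) \frac{1}{82} + 210\right) - 6313\right) \left(-51485\right) = - \left(\left(- \frac{59}{82} + 210\right) - 6313\right) \left(-51485\right) = - \left(\frac{17161}{82} - 6313\right) \left(-51485\right) = - \frac{\left(-500505\right) \left(-51485\right)}{82} = \left(-1\right) \frac{25768499925}{82} = - \frac{25768499925}{82}$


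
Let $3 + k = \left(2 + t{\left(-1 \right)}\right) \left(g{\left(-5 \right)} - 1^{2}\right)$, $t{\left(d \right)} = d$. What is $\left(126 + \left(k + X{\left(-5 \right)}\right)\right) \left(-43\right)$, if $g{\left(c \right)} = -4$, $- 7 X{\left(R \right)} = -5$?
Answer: $- \frac{35733}{7} \approx -5104.7$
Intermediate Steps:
$X{\left(R \right)} = \frac{5}{7}$ ($X{\left(R \right)} = \left(- \frac{1}{7}\right) \left(-5\right) = \frac{5}{7}$)
$k = -8$ ($k = -3 + \left(2 - 1\right) \left(-4 - 1^{2}\right) = -3 + 1 \left(-4 - 1\right) = -3 + 1 \left(-5\right) = -3 - 5 = -8$)
$\left(126 + \left(k + X{\left(-5 \right)}\right)\right) \left(-43\right) = \left(126 + \left(-8 + \frac{5}{7}\right)\right) \left(-43\right) = \left(126 - \frac{51}{7}\right) \left(-43\right) = \frac{831}{7} \left(-43\right) = - \frac{35733}{7}$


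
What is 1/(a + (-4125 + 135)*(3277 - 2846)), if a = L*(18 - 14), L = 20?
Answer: -1/1719610 ≈ -5.8153e-7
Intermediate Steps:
a = 80 (a = 20*(18 - 14) = 20*4 = 80)
1/(a + (-4125 + 135)*(3277 - 2846)) = 1/(80 + (-4125 + 135)*(3277 - 2846)) = 1/(80 - 3990*431) = 1/(80 - 1719690) = 1/(-1719610) = -1/1719610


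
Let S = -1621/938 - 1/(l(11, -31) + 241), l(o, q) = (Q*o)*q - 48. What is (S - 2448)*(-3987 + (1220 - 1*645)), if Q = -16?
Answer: 3163539949594/378483 ≈ 8.3585e+6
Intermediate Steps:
l(o, q) = -48 - 16*o*q (l(o, q) = (-16*o)*q - 48 = -16*o*q - 48 = -48 - 16*o*q)
S = -1308281/756966 (S = -1621/938 - 1/((-48 - 16*11*(-31)) + 241) = -1621*1/938 - 1/((-48 + 5456) + 241) = -1621/938 - 1/(5408 + 241) = -1621/938 - 1/5649 = -1308281/756966 ≈ -1.7283)
(S - 2448)*(-3987 + (1220 - 1*645)) = (-1308281/756966 - 2448)*(-3987 + (1220 - 1*645)) = -1854361049*(-3987 + (1220 - 645))/756966 = -1854361049*(-3987 + 575)/756966 = -1854361049/756966*(-3412) = 3163539949594/378483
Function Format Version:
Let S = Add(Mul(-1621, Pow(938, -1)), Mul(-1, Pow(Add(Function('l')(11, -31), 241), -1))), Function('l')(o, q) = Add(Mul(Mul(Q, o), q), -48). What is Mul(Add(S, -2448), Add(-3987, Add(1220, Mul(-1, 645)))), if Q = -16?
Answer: Rational(3163539949594, 378483) ≈ 8.3585e+6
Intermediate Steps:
Function('l')(o, q) = Add(-48, Mul(-16, o, q)) (Function('l')(o, q) = Add(Mul(Mul(-16, o), q), -48) = Add(Mul(-16, o, q), -48) = Add(-48, Mul(-16, o, q)))
S = Rational(-1308281, 756966) (S = Add(Mul(-1621, Pow(938, -1)), Mul(-1, Pow(Add(Add(-48, Mul(-16, 11, -31)), 241), -1))) = Add(Mul(-1621, Rational(1, 938)), Mul(-1, Pow(Add(Add(-48, 5456), 241), -1))) = Add(Rational(-1621, 938), Mul(-1, Pow(Add(5408, 241), -1))) = Add(Rational(-1621, 938), Mul(-1, Pow(5649, -1))) = Add(Rational(-1621, 938), Mul(-1, Rational(1, 5649))) = Add(Rational(-1621, 938), Rational(-1, 5649)) = Rational(-1308281, 756966) ≈ -1.7283)
Mul(Add(S, -2448), Add(-3987, Add(1220, Mul(-1, 645)))) = Mul(Add(Rational(-1308281, 756966), -2448), Add(-3987, Add(1220, Mul(-1, 645)))) = Mul(Rational(-1854361049, 756966), Add(-3987, Add(1220, -645))) = Mul(Rational(-1854361049, 756966), Add(-3987, 575)) = Mul(Rational(-1854361049, 756966), -3412) = Rational(3163539949594, 378483)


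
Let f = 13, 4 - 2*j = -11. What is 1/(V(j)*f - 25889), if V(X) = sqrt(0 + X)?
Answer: -51778/1340478107 - 13*sqrt(30)/1340478107 ≈ -3.8680e-5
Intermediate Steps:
j = 15/2 (j = 2 - 1/2*(-11) = 2 + 11/2 = 15/2 ≈ 7.5000)
V(X) = sqrt(X)
1/(V(j)*f - 25889) = 1/(sqrt(15/2)*13 - 25889) = 1/((sqrt(30)/2)*13 - 25889) = 1/(13*sqrt(30)/2 - 25889) = 1/(-25889 + 13*sqrt(30)/2)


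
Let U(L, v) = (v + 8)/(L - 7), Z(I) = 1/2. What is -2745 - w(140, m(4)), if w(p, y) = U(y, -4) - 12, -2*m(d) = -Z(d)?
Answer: -73775/27 ≈ -2732.4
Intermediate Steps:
Z(I) = ½
m(d) = ¼ (m(d) = -(-1)/(2*2) = -½*(-½) = ¼)
U(L, v) = (8 + v)/(-7 + L)
w(p, y) = -12 + 4/(-7 + y) (w(p, y) = (8 - 4)/(-7 + y) - 12 = 4/(-7 + y) - 12 = -12 + 4/(-7 + y))
-2745 - w(140, m(4)) = -2745 - 4*(22 - 3*¼)/(-7 + ¼) = -2745 - 4*(22 - ¾)/(-27/4) = -2745 - 4*(-4)*85/(27*4) = -2745 - 1*(-340/27) = -2745 + 340/27 = -73775/27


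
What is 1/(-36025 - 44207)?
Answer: -1/80232 ≈ -1.2464e-5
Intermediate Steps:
1/(-36025 - 44207) = 1/(-80232) = -1/80232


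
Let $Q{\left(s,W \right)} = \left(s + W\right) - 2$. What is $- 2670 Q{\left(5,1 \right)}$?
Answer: $-10680$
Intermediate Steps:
$Q{\left(s,W \right)} = -2 + W + s$ ($Q{\left(s,W \right)} = \left(W + s\right) - 2 = -2 + W + s$)
$- 2670 Q{\left(5,1 \right)} = - 2670 \left(-2 + 1 + 5\right) = \left(-2670\right) 4 = -10680$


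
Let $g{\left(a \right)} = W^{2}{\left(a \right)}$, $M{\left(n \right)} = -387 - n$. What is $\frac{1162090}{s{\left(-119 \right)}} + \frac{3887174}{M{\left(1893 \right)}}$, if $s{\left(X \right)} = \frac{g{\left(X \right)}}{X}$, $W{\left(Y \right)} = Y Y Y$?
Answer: $- \frac{46380860832623213}{27204431722860} \approx -1704.9$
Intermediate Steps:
$W{\left(Y \right)} = Y^{3}$ ($W{\left(Y \right)} = Y^{2} Y = Y^{3}$)
$g{\left(a \right)} = a^{6}$ ($g{\left(a \right)} = \left(a^{3}\right)^{2} = a^{6}$)
$s{\left(X \right)} = X^{5}$ ($s{\left(X \right)} = \frac{X^{6}}{X} = X^{5}$)
$\frac{1162090}{s{\left(-119 \right)}} + \frac{3887174}{M{\left(1893 \right)}} = \frac{1162090}{\left(-119\right)^{5}} + \frac{3887174}{-387 - 1893} = \frac{1162090}{-23863536599} + \frac{3887174}{-387 - 1893} = 1162090 \left(- \frac{1}{23863536599}\right) + \frac{3887174}{-2280} = - \frac{1162090}{23863536599} + 3887174 \left(- \frac{1}{2280}\right) = - \frac{1162090}{23863536599} - \frac{1943587}{1140} = - \frac{46380860832623213}{27204431722860}$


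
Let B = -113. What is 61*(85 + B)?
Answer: -1708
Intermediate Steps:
61*(85 + B) = 61*(85 - 113) = 61*(-28) = -1708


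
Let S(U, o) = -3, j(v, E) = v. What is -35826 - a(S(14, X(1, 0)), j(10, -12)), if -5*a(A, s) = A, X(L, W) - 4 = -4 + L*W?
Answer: -179133/5 ≈ -35827.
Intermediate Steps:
X(L, W) = L*W (X(L, W) = 4 + (-4 + L*W) = L*W)
a(A, s) = -A/5
-35826 - a(S(14, X(1, 0)), j(10, -12)) = -35826 - (-1)*(-3)/5 = -35826 - 1*⅗ = -35826 - ⅗ = -179133/5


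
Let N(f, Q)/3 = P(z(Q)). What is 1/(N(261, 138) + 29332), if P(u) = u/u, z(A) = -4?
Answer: 1/29335 ≈ 3.4089e-5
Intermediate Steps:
P(u) = 1
N(f, Q) = 3 (N(f, Q) = 3*1 = 3)
1/(N(261, 138) + 29332) = 1/(3 + 29332) = 1/29335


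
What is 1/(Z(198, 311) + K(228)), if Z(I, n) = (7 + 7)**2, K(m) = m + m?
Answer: 1/652 ≈ 0.0015337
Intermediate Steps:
K(m) = 2*m
Z(I, n) = 196 (Z(I, n) = 14**2 = 196)
1/(Z(198, 311) + K(228)) = 1/(196 + 2*228) = 1/(196 + 456) = 1/652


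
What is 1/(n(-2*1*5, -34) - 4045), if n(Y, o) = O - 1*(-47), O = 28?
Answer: -1/3970 ≈ -0.00025189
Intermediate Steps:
n(Y, o) = 75 (n(Y, o) = 28 - 1*(-47) = 28 + 47 = 75)
1/(n(-2*1*5, -34) - 4045) = 1/(75 - 4045) = 1/(-3970) = -1/3970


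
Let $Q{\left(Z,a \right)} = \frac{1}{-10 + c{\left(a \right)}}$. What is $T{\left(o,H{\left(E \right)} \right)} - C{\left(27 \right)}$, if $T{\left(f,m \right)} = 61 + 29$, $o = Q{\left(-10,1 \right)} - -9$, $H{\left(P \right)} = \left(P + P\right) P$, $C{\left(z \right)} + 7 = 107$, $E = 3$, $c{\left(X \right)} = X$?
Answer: $-10$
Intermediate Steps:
$Q{\left(Z,a \right)} = \frac{1}{-10 + a}$
$C{\left(z \right)} = 100$ ($C{\left(z \right)} = -7 + 107 = 100$)
$H{\left(P \right)} = 2 P^{2}$ ($H{\left(P \right)} = 2 P P = 2 P^{2}$)
$o = \frac{80}{9}$ ($o = \frac{1}{-10 + 1} - -9 = \frac{1}{-9} + 9 = - \frac{1}{9} + 9 = \frac{80}{9} \approx 8.8889$)
$T{\left(f,m \right)} = 90$
$T{\left(o,H{\left(E \right)} \right)} - C{\left(27 \right)} = 90 - 100 = -10$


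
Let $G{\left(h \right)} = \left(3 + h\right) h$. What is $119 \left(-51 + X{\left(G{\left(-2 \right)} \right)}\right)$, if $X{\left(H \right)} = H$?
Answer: $-6307$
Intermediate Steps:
$G{\left(h \right)} = h \left(3 + h\right)$
$119 \left(-51 + X{\left(G{\left(-2 \right)} \right)}\right) = 119 \left(-51 - 2 \left(3 - 2\right)\right) = 119 \left(-51 - 2\right) = 119 \left(-53\right) = -6307$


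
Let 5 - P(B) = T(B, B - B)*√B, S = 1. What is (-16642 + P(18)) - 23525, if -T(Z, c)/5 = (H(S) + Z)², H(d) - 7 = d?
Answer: -40162 + 10140*√2 ≈ -25822.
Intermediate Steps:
H(d) = 7 + d
T(Z, c) = -5*(8 + Z)² (T(Z, c) = -5*((7 + 1) + Z)² = -5*(8 + Z)²)
P(B) = 5 + 5*√B*(8 + B)² (P(B) = 5 - (-5*(8 + B)²)*√B = 5 - (-5)*√B*(8 + B)² = 5 + 5*√B*(8 + B)²)
(-16642 + P(18)) - 23525 = (-16642 + (5 + 5*√18*(8 + 18)²)) - 23525 = (-16642 + (5 + 5*(3*√2)*26²)) - 23525 = (-16642 + (5 + 5*(3*√2)*676)) - 23525 = (-16642 + (5 + 10140*√2)) - 23525 = (-16637 + 10140*√2) - 23525 = -40162 + 10140*√2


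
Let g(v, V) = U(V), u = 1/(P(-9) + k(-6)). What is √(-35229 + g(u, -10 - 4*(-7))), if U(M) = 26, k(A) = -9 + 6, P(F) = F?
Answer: I*√35203 ≈ 187.62*I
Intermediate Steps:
k(A) = -3
u = -1/12 (u = 1/(-9 - 3) = 1/(-12) = -1/12 ≈ -0.083333)
g(v, V) = 26
√(-35229 + g(u, -10 - 4*(-7))) = √(-35229 + 26) = √(-35203) = I*√35203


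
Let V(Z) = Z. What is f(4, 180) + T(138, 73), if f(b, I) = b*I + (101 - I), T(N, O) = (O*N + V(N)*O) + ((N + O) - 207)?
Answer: 20793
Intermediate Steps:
T(N, O) = -207 + N + O + 2*N*O (T(N, O) = (O*N + N*O) + ((N + O) - 207) = (N*O + N*O) + (-207 + N + O) = 2*N*O + (-207 + N + O) = -207 + N + O + 2*N*O)
f(b, I) = 101 - I + I*b (f(b, I) = I*b + (101 - I) = 101 - I + I*b)
f(4, 180) + T(138, 73) = (101 - 1*180 + 180*4) + (-207 + 138 + 73 + 2*138*73) = (101 - 180 + 720) + (-207 + 138 + 73 + 20148) = 641 + 20152 = 20793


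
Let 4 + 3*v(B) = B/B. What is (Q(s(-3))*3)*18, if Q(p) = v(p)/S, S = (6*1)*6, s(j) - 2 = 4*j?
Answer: -3/2 ≈ -1.5000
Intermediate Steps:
s(j) = 2 + 4*j
v(B) = -1 (v(B) = -4/3 + (B/B)/3 = -4/3 + (⅓)*1 = -4/3 + ⅓ = -1)
S = 36 (S = 6*6 = 36)
Q(p) = -1/36
(Q(s(-3))*3)*18 = -1/36*3*18 = -1/12*18 = -3/2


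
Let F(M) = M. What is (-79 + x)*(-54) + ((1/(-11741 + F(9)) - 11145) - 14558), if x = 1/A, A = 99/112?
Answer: -2774371639/129052 ≈ -21498.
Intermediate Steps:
A = 99/112 (A = 99*(1/112) = 99/112 ≈ 0.88393)
x = 112/99 (x = 1/(99/112) = 112/99 ≈ 1.1313)
(-79 + x)*(-54) + ((1/(-11741 + F(9)) - 11145) - 14558) = (-79 + 112/99)*(-54) + ((1/(-11741 + 9) - 11145) - 14558) = -7709/99*(-54) + ((1/(-11732) - 11145) - 14558) = 46254/11 + ((-1/11732 - 11145) - 14558) = 46254/11 + (-130753141/11732 - 14558) = 46254/11 - 301547597/11732 = -2774371639/129052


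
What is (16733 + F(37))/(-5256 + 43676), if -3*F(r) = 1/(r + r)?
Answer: 742945/1705848 ≈ 0.43553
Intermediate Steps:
F(r) = -1/(6*r) (F(r) = -1/(3*(r + r)) = -1/(2*r)/3 = -1/(6*r))
(16733 + F(37))/(-5256 + 43676) = (16733 - ⅙/37)/(-5256 + 43676) = (16733 - ⅙*1/37)/38420 = (16733 - 1/222)*(1/38420) = (3714725/222)*(1/38420) = 742945/1705848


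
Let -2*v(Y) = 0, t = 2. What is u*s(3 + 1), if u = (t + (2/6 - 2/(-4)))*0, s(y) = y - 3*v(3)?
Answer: 0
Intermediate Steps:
v(Y) = 0 (v(Y) = -1/2*0 = 0)
s(y) = y (s(y) = y - 3*0 = y + 0 = y)
u = 0 (u = (2 + (2/6 - 2/(-4)))*0 = (2 + (2*(1/6) - 2*(-1/4)))*0 = (2 + (1/3 + 1/2))*0 = (2 + 5/6)*0 = (17/6)*0 = 0)
u*s(3 + 1) = 0*(3 + 1) = 0*4 = 0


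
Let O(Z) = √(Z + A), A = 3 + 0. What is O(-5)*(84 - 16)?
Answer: 68*I*√2 ≈ 96.167*I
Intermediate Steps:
A = 3
O(Z) = √(3 + Z) (O(Z) = √(Z + 3) = √(3 + Z))
O(-5)*(84 - 16) = √(3 - 5)*(84 - 16) = √(-2)*68 = (I*√2)*68 = 68*I*√2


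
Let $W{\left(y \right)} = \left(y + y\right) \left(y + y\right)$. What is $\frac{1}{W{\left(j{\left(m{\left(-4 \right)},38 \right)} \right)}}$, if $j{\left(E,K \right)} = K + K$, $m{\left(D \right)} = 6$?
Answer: $\frac{1}{23104} \approx 4.3283 \cdot 10^{-5}$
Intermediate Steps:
$j{\left(E,K \right)} = 2 K$
$W{\left(y \right)} = 4 y^{2}$ ($W{\left(y \right)} = 2 y 2 y = 4 y^{2}$)
$\frac{1}{W{\left(j{\left(m{\left(-4 \right)},38 \right)} \right)}} = \frac{1}{4 \left(2 \cdot 38\right)^{2}} = \frac{1}{4 \cdot 76^{2}} = \frac{1}{4 \cdot 5776} = \frac{1}{23104}$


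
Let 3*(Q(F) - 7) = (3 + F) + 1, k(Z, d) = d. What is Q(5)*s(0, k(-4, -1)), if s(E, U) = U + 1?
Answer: 0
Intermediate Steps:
s(E, U) = 1 + U
Q(F) = 25/3 + F/3 (Q(F) = 7 + ((3 + F) + 1)/3 = 7 + (4 + F)/3 = 7 + (4/3 + F/3) = 25/3 + F/3)
Q(5)*s(0, k(-4, -1)) = (25/3 + (⅓)*5)*(1 - 1) = (25/3 + 5/3)*0 = 10*0 = 0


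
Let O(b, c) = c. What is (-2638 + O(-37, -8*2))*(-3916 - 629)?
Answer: 12062430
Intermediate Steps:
(-2638 + O(-37, -8*2))*(-3916 - 629) = (-2638 - 8*2)*(-3916 - 629) = (-2638 - 16)*(-4545) = -2654*(-4545) = 12062430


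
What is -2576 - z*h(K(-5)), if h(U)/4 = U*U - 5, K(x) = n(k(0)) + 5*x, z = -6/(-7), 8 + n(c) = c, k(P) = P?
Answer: -44048/7 ≈ -6292.6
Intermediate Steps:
n(c) = -8 + c
z = 6/7 (z = -6*(-⅐) = 6/7 ≈ 0.85714)
K(x) = -8 + 5*x (K(x) = (-8 + 0) + 5*x = -8 + 5*x)
h(U) = -20 + 4*U² (h(U) = 4*(U*U - 5) = 4*(U² - 5) = 4*(-5 + U²) = -20 + 4*U²)
-2576 - z*h(K(-5)) = -2576 - 6*(-20 + 4*(-8 + 5*(-5))²)/7 = -2576 - 6*(-20 + 4*(-8 - 25)²)/7 = -2576 - 6*(-20 + 4*(-33)²)/7 = -2576 - 6*(-20 + 4*1089)/7 = -2576 - 6*(-20 + 4356)/7 = -2576 - 6*4336/7 = -2576 - 1*26016/7 = -2576 - 26016/7 = -44048/7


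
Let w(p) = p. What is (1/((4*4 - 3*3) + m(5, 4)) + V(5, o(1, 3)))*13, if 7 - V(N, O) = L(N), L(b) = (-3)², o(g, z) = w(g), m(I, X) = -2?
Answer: -117/5 ≈ -23.400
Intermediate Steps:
o(g, z) = g
L(b) = 9
V(N, O) = -2 (V(N, O) = 7 - 1*9 = 7 - 9 = -2)
(1/((4*4 - 3*3) + m(5, 4)) + V(5, o(1, 3)))*13 = (1/((4*4 - 3*3) - 2) - 2)*13 = (1/((16 - 9) - 2) - 2)*13 = (1/(7 - 2) - 2)*13 = (1/5 - 2)*13 = (⅕ - 2)*13 = -9/5*13 = -117/5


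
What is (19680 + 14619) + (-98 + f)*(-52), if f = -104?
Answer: 44803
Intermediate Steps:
(19680 + 14619) + (-98 + f)*(-52) = (19680 + 14619) + (-98 - 104)*(-52) = 34299 - 202*(-52) = 34299 + 10504 = 44803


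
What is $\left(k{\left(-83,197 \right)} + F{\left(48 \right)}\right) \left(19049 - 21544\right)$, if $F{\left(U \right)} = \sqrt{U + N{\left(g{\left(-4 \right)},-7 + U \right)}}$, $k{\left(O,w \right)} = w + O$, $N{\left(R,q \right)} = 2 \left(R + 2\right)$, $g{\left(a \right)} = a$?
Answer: $-284430 - 4990 \sqrt{11} \approx -3.0098 \cdot 10^{5}$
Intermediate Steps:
$N{\left(R,q \right)} = 4 + 2 R$ ($N{\left(R,q \right)} = 2 \left(2 + R\right) = 4 + 2 R$)
$k{\left(O,w \right)} = O + w$
$F{\left(U \right)} = \sqrt{-4 + U}$ ($F{\left(U \right)} = \sqrt{U + \left(4 + 2 \left(-4\right)\right)} = \sqrt{U + \left(4 - 8\right)} = \sqrt{U - 4} = \sqrt{-4 + U}$)
$\left(k{\left(-83,197 \right)} + F{\left(48 \right)}\right) \left(19049 - 21544\right) = \left(\left(-83 + 197\right) + \sqrt{-4 + 48}\right) \left(19049 - 21544\right) = \left(114 + \sqrt{44}\right) \left(-2495\right) = \left(114 + 2 \sqrt{11}\right) \left(-2495\right) = -284430 - 4990 \sqrt{11}$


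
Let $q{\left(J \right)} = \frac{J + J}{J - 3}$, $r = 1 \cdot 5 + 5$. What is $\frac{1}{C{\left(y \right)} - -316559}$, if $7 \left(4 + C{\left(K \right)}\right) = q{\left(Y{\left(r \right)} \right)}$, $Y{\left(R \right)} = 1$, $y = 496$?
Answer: $\frac{7}{2215884} \approx 3.159 \cdot 10^{-6}$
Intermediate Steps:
$r = 10$ ($r = 5 + 5 = 10$)
$q{\left(J \right)} = \frac{2 J}{-3 + J}$
$C{\left(K \right)} = - \frac{29}{7}$ ($C{\left(K \right)} = -4 + \frac{2 \cdot 1 \frac{1}{-3 + 1}}{7} = -4 + \frac{2 \cdot 1 \frac{1}{-2}}{7} = -4 + \frac{2 \cdot 1 \left(- \frac{1}{2}\right)}{7} = -4 + \frac{1}{7} \left(-1\right) = -4 - \frac{1}{7} = - \frac{29}{7}$)
$\frac{1}{C{\left(y \right)} - -316559} = \frac{1}{- \frac{29}{7} - -316559} = \frac{1}{- \frac{29}{7} + 316559} = \frac{1}{\frac{2215884}{7}} = \frac{7}{2215884}$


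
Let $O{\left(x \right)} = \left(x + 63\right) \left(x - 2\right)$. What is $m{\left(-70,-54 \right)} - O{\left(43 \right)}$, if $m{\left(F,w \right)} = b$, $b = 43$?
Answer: $-4303$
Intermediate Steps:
$m{\left(F,w \right)} = 43$
$O{\left(x \right)} = \left(-2 + x\right) \left(63 + x\right)$ ($O{\left(x \right)} = \left(63 + x\right) \left(-2 + x\right) = \left(-2 + x\right) \left(63 + x\right)$)
$m{\left(-70,-54 \right)} - O{\left(43 \right)} = 43 - \left(-126 + 43^{2} + 61 \cdot 43\right) = 43 - \left(-126 + 1849 + 2623\right) = 43 - 4346 = -4303$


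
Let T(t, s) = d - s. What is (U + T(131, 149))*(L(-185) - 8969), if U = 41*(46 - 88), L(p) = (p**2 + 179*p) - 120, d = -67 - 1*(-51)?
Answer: 15056373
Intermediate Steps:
d = -16 (d = -67 + 51 = -16)
T(t, s) = -16 - s
L(p) = -120 + p**2 + 179*p
U = -1722 (U = 41*(-42) = -1722)
(U + T(131, 149))*(L(-185) - 8969) = (-1722 + (-16 - 1*149))*((-120 + (-185)**2 + 179*(-185)) - 8969) = (-1722 + (-16 - 149))*((-120 + 34225 - 33115) - 8969) = (-1722 - 165)*(990 - 8969) = -1887*(-7979) = 15056373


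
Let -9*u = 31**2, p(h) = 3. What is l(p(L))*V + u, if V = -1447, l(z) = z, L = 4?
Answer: -40030/9 ≈ -4447.8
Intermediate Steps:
u = -961/9 (u = -1/9*31**2 = -1/9*961 = -961/9 ≈ -106.78)
l(p(L))*V + u = 3*(-1447) - 961/9 = -4341 - 961/9 = -40030/9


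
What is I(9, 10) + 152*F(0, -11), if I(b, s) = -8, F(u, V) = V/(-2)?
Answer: 828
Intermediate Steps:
F(u, V) = -V/2 (F(u, V) = V*(-1/2) = -V/2)
I(9, 10) + 152*F(0, -11) = -8 + 152*(-1/2*(-11)) = -8 + 152*(11/2) = -8 + 836 = 828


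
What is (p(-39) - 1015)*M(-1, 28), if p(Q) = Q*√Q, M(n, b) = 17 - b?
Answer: 11165 + 429*I*√39 ≈ 11165.0 + 2679.1*I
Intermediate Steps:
p(Q) = Q^(3/2)
(p(-39) - 1015)*M(-1, 28) = ((-39)^(3/2) - 1015)*(17 - 1*28) = (-39*I*√39 - 1015)*(17 - 28) = (-1015 - 39*I*√39)*(-11) = 11165 + 429*I*√39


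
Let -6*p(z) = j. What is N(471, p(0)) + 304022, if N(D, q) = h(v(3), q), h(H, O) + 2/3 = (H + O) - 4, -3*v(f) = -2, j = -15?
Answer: 608041/2 ≈ 3.0402e+5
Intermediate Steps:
v(f) = ⅔ (v(f) = -⅓*(-2) = ⅔)
p(z) = 5/2 (p(z) = -⅙*(-15) = 5/2)
h(H, O) = -14/3 + H + O (h(H, O) = -⅔ + ((H + O) - 4) = -⅔ + (-4 + H + O) = -14/3 + H + O)
N(D, q) = -4 + q (N(D, q) = -14/3 + ⅔ + q = -4 + q)
N(471, p(0)) + 304022 = (-4 + 5/2) + 304022 = -3/2 + 304022 = 608041/2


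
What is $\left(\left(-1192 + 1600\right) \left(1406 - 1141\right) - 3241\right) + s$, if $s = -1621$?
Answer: $103258$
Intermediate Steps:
$\left(\left(-1192 + 1600\right) \left(1406 - 1141\right) - 3241\right) + s = \left(\left(-1192 + 1600\right) \left(1406 - 1141\right) - 3241\right) - 1621 = \left(408 \cdot 265 - 3241\right) - 1621 = \left(108120 - 3241\right) - 1621 = 104879 - 1621 = 103258$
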